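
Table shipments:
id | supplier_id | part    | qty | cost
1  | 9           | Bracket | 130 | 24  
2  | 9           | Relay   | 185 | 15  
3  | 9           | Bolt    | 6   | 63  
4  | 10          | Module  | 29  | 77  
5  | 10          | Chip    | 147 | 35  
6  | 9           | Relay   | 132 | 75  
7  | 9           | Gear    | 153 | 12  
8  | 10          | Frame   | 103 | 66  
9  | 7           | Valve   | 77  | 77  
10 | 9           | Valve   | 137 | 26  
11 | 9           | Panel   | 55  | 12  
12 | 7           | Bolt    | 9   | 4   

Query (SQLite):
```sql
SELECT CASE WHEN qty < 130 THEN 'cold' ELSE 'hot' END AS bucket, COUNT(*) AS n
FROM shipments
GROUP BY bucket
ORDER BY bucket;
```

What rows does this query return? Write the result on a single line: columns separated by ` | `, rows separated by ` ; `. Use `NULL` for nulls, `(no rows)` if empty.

Bucket rows by qty < 130 → 'cold' else 'hot'; count each bucket.

cold | 6 ; hot | 6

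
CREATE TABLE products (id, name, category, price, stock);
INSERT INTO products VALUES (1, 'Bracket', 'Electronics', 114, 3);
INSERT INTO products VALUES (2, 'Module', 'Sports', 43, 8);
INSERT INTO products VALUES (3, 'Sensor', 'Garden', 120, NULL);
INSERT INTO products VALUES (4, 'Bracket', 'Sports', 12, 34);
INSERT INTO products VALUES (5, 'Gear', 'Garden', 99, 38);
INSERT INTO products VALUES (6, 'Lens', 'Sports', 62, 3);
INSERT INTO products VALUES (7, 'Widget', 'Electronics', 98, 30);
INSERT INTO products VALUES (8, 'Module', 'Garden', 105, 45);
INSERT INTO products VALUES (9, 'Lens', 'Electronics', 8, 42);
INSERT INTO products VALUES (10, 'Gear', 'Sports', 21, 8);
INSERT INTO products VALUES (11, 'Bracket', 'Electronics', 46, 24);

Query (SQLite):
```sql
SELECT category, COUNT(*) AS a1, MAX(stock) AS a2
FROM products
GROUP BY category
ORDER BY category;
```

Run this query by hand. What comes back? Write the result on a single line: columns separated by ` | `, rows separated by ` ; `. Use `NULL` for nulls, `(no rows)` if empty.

Electronics | 4 | 42 ; Garden | 3 | 45 ; Sports | 4 | 34

Group products by category.
Per group compute: COUNT(*), MAX(stock).
  Electronics: ids {1, 7, 9, 11} → COUNT(*)=4, MAX(stock)=42
  Garden: ids {3, 5, 8} → COUNT(*)=3, MAX(stock)=45
  Sports: ids {2, 4, 6, 10} → COUNT(*)=4, MAX(stock)=34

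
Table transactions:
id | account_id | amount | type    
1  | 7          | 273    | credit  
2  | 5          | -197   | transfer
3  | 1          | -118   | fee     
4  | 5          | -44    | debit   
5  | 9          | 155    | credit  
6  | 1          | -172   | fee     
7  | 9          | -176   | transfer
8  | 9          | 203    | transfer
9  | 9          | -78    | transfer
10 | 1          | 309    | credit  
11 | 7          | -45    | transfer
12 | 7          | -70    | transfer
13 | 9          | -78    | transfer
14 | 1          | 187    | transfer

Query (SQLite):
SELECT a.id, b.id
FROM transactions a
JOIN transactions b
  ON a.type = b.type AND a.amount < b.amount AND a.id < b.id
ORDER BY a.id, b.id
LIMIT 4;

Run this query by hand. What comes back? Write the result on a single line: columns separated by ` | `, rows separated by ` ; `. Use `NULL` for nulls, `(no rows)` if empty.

1 | 10 ; 2 | 7 ; 2 | 8 ; 2 | 9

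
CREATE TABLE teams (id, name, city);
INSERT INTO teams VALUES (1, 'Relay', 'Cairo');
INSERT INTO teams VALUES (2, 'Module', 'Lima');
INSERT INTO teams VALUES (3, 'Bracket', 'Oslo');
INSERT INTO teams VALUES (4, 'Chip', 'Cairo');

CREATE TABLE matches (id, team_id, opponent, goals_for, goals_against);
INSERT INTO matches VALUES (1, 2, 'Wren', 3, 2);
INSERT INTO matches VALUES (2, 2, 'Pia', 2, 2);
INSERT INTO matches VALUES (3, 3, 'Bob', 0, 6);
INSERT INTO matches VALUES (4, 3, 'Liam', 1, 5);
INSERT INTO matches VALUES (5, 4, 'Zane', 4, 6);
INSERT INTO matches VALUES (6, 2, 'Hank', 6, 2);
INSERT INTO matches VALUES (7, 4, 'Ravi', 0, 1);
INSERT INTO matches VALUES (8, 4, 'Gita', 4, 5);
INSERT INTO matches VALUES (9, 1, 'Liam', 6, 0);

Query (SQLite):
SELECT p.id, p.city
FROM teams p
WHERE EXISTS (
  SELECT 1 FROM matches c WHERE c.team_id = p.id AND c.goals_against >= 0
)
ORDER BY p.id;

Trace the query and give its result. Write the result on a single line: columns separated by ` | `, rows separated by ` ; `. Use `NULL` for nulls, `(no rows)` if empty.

1 | Cairo ; 2 | Lima ; 3 | Oslo ; 4 | Cairo

For each teams row, check whether any matches with matching team_id has goals_against >= 0.
Keep rows where that is true.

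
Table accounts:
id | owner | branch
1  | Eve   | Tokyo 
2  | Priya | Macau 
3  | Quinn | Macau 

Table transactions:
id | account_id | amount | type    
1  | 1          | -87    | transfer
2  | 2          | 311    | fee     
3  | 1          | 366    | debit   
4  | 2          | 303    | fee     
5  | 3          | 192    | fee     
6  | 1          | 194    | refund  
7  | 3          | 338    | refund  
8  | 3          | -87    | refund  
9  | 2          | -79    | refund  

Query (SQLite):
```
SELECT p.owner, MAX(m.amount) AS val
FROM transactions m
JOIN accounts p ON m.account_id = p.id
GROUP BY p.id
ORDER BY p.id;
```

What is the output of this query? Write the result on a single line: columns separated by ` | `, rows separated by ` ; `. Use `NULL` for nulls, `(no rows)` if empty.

Join each transactions row to its accounts via account_id.
Group joined rows by accounts.id; compute MAX(m.amount) per group.
  1: ids {1, 3, 6} → MAX(m.amount)=366
  2: ids {2, 4, 9} → MAX(m.amount)=311
  3: ids {5, 7, 8} → MAX(m.amount)=338

Eve | 366 ; Priya | 311 ; Quinn | 338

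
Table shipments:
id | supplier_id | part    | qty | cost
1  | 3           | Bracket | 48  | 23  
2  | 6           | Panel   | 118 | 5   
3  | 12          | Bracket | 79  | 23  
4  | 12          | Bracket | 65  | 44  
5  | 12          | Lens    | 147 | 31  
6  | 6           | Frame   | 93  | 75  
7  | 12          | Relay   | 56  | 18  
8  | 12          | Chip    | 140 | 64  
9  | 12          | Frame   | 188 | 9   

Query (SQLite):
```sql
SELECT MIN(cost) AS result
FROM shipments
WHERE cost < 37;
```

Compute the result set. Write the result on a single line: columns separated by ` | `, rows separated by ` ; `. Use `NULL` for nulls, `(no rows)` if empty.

Rows where cost < 37 → cost values: [23, 5, 23, 31, 18, 9].
MIN of non-NULL values = 5.

5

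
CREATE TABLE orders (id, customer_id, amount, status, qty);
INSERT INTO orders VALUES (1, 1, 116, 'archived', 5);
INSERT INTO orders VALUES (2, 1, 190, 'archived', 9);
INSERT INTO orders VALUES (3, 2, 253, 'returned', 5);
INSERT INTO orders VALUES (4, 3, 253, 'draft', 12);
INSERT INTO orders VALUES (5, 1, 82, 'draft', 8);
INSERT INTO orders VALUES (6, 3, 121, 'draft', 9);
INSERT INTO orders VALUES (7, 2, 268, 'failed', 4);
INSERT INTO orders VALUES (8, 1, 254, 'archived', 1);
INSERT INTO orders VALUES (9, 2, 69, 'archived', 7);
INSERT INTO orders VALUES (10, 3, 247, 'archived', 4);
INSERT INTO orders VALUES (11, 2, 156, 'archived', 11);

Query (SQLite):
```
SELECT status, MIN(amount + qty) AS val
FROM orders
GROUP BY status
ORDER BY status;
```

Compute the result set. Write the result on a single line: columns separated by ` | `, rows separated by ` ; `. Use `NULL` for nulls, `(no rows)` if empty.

archived | 76 ; draft | 90 ; failed | 272 ; returned | 258

For each row compute amount + qty.
Group by status; take MIN of the expression per group.
  archived: ids {1, 2, 8, 9, 10, 11} → MIN(amount + qty)=76
  draft: ids {4, 5, 6} → MIN(amount + qty)=90
  failed: ids {7} → MIN(amount + qty)=272
  returned: ids {3} → MIN(amount + qty)=258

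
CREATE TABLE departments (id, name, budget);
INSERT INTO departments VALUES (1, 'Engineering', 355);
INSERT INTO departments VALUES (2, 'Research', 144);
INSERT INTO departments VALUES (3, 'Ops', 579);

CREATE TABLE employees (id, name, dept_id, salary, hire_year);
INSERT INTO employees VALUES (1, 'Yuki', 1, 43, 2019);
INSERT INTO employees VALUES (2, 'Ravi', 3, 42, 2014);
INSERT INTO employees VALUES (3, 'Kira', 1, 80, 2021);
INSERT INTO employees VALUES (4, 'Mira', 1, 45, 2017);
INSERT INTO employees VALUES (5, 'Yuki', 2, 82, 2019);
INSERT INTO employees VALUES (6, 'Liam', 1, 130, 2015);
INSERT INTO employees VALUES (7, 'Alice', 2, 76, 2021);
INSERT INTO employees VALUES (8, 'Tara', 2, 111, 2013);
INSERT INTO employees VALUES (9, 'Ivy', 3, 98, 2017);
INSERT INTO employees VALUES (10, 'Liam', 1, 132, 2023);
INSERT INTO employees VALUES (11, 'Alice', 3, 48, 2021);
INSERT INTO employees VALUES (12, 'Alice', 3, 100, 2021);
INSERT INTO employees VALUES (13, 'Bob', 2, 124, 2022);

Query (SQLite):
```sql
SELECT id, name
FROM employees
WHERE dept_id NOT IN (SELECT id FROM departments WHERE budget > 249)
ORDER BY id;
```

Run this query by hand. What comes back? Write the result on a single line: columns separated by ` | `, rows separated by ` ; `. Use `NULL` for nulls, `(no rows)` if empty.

5 | Yuki ; 7 | Alice ; 8 | Tara ; 13 | Bob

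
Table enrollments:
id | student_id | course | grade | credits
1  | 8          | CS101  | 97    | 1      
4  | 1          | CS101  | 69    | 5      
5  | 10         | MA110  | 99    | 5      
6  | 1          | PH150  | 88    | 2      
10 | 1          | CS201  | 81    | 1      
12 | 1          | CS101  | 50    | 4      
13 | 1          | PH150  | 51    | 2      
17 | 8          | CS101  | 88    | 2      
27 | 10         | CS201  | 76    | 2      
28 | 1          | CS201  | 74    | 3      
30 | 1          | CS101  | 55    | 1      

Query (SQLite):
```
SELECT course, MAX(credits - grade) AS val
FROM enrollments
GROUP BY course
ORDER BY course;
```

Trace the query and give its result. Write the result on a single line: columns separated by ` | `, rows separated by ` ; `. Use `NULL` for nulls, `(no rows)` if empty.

CS101 | -46 ; CS201 | -71 ; MA110 | -94 ; PH150 | -49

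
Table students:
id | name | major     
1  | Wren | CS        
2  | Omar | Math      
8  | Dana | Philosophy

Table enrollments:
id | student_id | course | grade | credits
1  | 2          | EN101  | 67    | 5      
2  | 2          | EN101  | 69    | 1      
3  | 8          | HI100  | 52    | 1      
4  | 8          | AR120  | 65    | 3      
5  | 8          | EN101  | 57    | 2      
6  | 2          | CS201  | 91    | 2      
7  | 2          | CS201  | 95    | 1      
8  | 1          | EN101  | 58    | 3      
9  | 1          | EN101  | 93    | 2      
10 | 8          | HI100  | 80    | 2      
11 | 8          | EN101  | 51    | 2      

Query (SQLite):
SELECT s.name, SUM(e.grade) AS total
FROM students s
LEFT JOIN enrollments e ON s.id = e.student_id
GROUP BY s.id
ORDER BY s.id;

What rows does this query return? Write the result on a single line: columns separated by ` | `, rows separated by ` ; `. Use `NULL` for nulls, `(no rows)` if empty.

LEFT JOIN keeps every students row; unmatched ones get NULL for enrollments columns.
Group by students.id and compute SUM(e.grade). SUM over an all-NULL group is NULL.
  1: ids {8, 9} → SUM(e.grade)=151
  2: ids {1, 2, 6, 7} → SUM(e.grade)=322
  8: ids {3, 4, 5, 10, 11} → SUM(e.grade)=305

Wren | 151 ; Omar | 322 ; Dana | 305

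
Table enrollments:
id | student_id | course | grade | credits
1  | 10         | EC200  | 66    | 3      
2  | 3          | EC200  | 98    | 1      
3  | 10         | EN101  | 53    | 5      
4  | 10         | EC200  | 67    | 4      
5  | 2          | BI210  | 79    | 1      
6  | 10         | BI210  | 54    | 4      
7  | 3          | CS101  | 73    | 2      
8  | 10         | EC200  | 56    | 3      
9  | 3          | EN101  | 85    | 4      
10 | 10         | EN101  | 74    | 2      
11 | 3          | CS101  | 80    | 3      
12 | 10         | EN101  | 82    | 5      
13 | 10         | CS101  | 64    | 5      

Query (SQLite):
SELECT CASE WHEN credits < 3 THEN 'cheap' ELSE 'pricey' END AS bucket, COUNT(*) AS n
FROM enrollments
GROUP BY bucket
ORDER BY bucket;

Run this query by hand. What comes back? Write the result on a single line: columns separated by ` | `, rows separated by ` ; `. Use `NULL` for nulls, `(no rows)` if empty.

cheap | 4 ; pricey | 9

Bucket rows by credits < 3 → 'cheap' else 'pricey'; count each bucket.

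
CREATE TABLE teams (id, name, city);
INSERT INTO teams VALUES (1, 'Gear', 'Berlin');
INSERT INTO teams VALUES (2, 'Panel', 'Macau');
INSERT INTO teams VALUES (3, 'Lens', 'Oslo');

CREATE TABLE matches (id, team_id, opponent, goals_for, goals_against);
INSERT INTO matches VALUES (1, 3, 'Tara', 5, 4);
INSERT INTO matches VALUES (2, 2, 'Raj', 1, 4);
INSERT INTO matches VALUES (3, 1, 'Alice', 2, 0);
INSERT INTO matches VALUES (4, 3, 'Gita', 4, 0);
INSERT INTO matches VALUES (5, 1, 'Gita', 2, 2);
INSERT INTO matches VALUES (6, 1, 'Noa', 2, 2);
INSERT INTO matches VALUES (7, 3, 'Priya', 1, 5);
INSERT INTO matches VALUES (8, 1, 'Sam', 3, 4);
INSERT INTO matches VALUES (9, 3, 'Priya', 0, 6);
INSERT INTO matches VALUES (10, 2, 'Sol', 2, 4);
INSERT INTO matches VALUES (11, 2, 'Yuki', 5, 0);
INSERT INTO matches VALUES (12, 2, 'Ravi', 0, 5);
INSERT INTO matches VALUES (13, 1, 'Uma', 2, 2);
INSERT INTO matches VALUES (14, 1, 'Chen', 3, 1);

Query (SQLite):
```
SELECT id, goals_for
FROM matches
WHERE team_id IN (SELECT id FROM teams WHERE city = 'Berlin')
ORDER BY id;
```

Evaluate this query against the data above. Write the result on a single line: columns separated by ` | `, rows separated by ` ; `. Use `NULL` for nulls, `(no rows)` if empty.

Inner query: teams.id where city = 'Berlin'.
Outer: keep matches rows whose team_id is in that set.
Inner query → {1}

3 | 2 ; 5 | 2 ; 6 | 2 ; 8 | 3 ; 13 | 2 ; 14 | 3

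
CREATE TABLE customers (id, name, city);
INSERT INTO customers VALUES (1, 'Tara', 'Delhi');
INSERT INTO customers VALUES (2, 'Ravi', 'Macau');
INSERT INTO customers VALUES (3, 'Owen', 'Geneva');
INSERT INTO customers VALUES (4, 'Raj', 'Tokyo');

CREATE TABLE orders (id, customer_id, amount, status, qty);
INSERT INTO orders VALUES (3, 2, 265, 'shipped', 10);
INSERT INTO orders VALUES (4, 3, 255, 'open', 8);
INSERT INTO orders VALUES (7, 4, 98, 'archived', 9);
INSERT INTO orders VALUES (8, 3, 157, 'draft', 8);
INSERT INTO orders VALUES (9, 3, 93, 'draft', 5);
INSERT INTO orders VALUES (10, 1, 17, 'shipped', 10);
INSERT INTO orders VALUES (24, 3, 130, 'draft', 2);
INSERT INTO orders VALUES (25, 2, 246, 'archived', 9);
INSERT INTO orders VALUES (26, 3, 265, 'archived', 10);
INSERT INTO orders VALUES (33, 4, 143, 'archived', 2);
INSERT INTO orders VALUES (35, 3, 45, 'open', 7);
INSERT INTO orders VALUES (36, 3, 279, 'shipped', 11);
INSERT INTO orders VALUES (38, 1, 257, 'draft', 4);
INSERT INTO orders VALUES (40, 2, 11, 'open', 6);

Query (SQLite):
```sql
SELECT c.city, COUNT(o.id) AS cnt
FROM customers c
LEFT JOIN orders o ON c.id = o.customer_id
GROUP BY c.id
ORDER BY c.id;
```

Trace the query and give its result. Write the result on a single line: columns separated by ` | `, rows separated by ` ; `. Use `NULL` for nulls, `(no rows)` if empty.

Delhi | 2 ; Macau | 3 ; Geneva | 7 ; Tokyo | 2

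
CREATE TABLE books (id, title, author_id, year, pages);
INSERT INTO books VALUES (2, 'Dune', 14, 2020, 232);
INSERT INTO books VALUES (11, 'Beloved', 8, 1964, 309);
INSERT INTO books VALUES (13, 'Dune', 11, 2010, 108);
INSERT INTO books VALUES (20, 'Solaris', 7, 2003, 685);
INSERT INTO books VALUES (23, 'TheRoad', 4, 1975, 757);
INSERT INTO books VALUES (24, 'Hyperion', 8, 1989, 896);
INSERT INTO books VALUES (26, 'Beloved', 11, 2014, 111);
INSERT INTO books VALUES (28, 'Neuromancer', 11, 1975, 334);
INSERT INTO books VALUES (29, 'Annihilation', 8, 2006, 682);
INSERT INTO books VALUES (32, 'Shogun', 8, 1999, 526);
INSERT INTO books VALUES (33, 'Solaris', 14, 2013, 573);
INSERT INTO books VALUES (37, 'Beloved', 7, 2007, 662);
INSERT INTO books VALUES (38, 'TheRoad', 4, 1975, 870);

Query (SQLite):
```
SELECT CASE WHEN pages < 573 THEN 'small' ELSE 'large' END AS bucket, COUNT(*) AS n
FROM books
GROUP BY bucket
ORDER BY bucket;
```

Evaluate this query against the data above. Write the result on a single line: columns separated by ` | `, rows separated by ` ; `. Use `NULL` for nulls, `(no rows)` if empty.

large | 7 ; small | 6

Bucket rows by pages < 573 → 'small' else 'large'; count each bucket.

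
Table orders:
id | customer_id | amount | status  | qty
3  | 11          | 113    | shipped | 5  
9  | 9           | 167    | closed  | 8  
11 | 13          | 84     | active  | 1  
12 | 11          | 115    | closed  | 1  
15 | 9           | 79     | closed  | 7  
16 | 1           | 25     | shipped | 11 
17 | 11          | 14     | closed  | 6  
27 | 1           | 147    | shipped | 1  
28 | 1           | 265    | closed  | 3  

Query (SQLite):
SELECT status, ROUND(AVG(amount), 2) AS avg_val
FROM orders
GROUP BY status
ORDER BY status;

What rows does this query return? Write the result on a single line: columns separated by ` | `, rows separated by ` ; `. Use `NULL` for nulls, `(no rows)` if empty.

active | 84 ; closed | 128 ; shipped | 95

Partition orders by status; compute ROUND(AVG(amount), 2) within each group.
  active: ids {11} → ROUND(AVG(amount), 2)=84
  closed: ids {9, 12, 15, 17, 28} → ROUND(AVG(amount), 2)=128
  shipped: ids {3, 16, 27} → ROUND(AVG(amount), 2)=95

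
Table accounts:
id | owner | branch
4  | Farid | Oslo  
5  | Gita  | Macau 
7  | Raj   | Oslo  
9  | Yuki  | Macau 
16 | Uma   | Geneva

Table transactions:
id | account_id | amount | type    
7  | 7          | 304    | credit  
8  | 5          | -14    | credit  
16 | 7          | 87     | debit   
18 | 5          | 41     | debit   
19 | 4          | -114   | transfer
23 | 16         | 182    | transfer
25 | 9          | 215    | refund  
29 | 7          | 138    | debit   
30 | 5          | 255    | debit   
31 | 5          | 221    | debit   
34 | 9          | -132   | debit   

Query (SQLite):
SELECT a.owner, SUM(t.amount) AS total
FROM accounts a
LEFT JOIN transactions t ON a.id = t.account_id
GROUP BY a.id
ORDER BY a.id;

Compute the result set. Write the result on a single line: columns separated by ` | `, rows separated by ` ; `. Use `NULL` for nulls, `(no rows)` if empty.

Farid | -114 ; Gita | 503 ; Raj | 529 ; Yuki | 83 ; Uma | 182

LEFT JOIN keeps every accounts row; unmatched ones get NULL for transactions columns.
Group by accounts.id and compute SUM(t.amount). SUM over an all-NULL group is NULL.
  4: ids {19} → SUM(t.amount)=-114
  5: ids {8, 18, 30, 31} → SUM(t.amount)=503
  7: ids {7, 16, 29} → SUM(t.amount)=529
  9: ids {25, 34} → SUM(t.amount)=83
  16: ids {23} → SUM(t.amount)=182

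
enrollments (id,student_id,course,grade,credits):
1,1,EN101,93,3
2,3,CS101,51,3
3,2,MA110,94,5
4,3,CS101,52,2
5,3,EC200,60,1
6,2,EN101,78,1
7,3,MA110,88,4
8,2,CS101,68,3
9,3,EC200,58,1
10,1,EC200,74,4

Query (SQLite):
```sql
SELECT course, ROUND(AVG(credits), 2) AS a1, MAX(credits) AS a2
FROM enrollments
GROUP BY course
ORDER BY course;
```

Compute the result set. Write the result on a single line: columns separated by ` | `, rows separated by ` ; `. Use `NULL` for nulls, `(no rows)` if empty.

CS101 | 2.67 | 3 ; EC200 | 2 | 4 ; EN101 | 2 | 3 ; MA110 | 4.5 | 5

Group enrollments by course.
Per group compute: ROUND(AVG(credits), 2), MAX(credits).
  CS101: ids {2, 4, 8} → ROUND(AVG(credits), 2)=2.67, MAX(credits)=3
  EC200: ids {5, 9, 10} → ROUND(AVG(credits), 2)=2, MAX(credits)=4
  EN101: ids {1, 6} → ROUND(AVG(credits), 2)=2, MAX(credits)=3
  MA110: ids {3, 7} → ROUND(AVG(credits), 2)=4.5, MAX(credits)=5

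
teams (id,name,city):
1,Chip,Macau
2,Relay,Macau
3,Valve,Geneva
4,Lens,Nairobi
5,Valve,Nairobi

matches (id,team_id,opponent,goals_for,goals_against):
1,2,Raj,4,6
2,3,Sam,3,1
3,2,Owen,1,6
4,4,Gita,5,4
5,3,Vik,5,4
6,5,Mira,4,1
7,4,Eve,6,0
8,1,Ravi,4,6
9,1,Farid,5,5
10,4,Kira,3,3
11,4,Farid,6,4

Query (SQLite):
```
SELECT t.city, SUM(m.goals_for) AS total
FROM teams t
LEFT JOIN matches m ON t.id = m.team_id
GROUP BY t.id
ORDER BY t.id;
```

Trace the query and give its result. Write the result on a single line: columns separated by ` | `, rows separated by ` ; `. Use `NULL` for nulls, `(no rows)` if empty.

Macau | 9 ; Macau | 5 ; Geneva | 8 ; Nairobi | 20 ; Nairobi | 4

LEFT JOIN keeps every teams row; unmatched ones get NULL for matches columns.
Group by teams.id and compute SUM(m.goals_for). SUM over an all-NULL group is NULL.
  1: ids {8, 9} → SUM(m.goals_for)=9
  2: ids {1, 3} → SUM(m.goals_for)=5
  3: ids {2, 5} → SUM(m.goals_for)=8
  4: ids {4, 7, 10, 11} → SUM(m.goals_for)=20
  5: ids {6} → SUM(m.goals_for)=4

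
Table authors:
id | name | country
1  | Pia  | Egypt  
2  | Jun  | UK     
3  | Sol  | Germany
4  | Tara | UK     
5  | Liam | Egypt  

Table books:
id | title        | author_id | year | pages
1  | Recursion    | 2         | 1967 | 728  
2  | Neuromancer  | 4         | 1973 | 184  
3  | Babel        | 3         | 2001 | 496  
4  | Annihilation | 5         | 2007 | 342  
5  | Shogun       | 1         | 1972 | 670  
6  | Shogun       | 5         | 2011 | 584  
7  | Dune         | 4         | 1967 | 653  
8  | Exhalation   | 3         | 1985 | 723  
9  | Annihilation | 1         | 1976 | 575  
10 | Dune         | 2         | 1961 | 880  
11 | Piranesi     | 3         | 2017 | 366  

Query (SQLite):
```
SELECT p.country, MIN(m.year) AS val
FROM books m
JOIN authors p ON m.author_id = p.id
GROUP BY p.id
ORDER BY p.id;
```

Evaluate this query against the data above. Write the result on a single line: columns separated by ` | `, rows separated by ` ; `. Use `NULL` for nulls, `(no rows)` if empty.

Egypt | 1972 ; UK | 1961 ; Germany | 1985 ; UK | 1967 ; Egypt | 2007

Join each books row to its authors via author_id.
Group joined rows by authors.id; compute MIN(m.year) per group.
  1: ids {5, 9} → MIN(m.year)=1972
  2: ids {1, 10} → MIN(m.year)=1961
  3: ids {3, 8, 11} → MIN(m.year)=1985
  4: ids {2, 7} → MIN(m.year)=1967
  5: ids {4, 6} → MIN(m.year)=2007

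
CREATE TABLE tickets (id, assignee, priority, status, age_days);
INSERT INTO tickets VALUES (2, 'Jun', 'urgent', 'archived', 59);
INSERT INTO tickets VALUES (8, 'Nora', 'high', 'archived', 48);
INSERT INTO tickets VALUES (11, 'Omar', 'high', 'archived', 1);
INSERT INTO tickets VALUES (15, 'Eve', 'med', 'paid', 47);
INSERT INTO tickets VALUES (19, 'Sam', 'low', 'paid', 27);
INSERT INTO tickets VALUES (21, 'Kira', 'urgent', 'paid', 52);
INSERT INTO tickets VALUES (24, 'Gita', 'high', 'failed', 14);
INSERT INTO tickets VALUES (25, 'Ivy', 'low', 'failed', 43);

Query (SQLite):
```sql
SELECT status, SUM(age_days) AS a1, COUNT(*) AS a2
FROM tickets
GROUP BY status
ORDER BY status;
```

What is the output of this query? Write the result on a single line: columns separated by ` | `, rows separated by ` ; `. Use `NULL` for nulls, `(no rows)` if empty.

archived | 108 | 3 ; failed | 57 | 2 ; paid | 126 | 3

Group tickets by status.
Per group compute: SUM(age_days), COUNT(*).
  archived: ids {2, 8, 11} → SUM(age_days)=108, COUNT(*)=3
  failed: ids {24, 25} → SUM(age_days)=57, COUNT(*)=2
  paid: ids {15, 19, 21} → SUM(age_days)=126, COUNT(*)=3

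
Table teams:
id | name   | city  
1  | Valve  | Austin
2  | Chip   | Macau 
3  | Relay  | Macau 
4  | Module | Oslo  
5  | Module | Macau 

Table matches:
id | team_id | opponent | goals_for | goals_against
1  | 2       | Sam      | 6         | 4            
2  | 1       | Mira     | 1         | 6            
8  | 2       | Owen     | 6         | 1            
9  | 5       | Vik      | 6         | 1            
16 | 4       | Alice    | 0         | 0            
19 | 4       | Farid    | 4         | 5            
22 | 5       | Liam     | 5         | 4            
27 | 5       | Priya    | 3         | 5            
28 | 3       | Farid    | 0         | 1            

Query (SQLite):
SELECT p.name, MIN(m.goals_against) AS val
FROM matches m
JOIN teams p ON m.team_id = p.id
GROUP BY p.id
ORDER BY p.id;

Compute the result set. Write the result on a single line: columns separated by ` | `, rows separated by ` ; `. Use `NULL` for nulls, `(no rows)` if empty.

Valve | 6 ; Chip | 1 ; Relay | 1 ; Module | 0 ; Module | 1

Join each matches row to its teams via team_id.
Group joined rows by teams.id; compute MIN(m.goals_against) per group.
  1: ids {2} → MIN(m.goals_against)=6
  2: ids {1, 8} → MIN(m.goals_against)=1
  3: ids {28} → MIN(m.goals_against)=1
  4: ids {16, 19} → MIN(m.goals_against)=0
  5: ids {9, 22, 27} → MIN(m.goals_against)=1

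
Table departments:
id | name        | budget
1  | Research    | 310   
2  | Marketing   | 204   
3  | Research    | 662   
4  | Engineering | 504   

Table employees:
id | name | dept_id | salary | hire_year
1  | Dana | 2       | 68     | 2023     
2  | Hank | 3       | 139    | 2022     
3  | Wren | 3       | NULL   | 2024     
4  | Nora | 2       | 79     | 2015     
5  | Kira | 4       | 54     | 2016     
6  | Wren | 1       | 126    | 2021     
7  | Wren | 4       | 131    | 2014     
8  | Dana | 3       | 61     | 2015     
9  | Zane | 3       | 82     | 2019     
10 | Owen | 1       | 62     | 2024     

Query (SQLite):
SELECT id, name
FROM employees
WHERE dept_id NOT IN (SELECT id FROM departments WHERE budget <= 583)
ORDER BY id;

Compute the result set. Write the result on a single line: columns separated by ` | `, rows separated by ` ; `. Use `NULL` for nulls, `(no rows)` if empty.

2 | Hank ; 3 | Wren ; 8 | Dana ; 9 | Zane

Inner query: departments.id where budget <= 583.
Outer: keep employees rows whose dept_id is not in that set.
Inner query → {1, 2, 4}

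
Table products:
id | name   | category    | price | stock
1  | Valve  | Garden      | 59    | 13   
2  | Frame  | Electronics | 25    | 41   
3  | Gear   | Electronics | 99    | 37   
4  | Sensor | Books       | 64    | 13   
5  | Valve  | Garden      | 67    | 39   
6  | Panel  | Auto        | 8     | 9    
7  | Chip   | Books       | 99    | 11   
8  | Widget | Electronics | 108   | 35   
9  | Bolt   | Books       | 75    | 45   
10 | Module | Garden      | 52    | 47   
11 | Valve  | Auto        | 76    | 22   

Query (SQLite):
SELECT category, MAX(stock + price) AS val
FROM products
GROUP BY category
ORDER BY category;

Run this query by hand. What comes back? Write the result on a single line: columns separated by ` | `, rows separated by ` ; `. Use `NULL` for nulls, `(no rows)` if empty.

Auto | 98 ; Books | 120 ; Electronics | 143 ; Garden | 106

For each row compute stock + price.
Group by category; take MAX of the expression per group.
  Auto: ids {6, 11} → MAX(stock + price)=98
  Books: ids {4, 7, 9} → MAX(stock + price)=120
  Electronics: ids {2, 3, 8} → MAX(stock + price)=143
  Garden: ids {1, 5, 10} → MAX(stock + price)=106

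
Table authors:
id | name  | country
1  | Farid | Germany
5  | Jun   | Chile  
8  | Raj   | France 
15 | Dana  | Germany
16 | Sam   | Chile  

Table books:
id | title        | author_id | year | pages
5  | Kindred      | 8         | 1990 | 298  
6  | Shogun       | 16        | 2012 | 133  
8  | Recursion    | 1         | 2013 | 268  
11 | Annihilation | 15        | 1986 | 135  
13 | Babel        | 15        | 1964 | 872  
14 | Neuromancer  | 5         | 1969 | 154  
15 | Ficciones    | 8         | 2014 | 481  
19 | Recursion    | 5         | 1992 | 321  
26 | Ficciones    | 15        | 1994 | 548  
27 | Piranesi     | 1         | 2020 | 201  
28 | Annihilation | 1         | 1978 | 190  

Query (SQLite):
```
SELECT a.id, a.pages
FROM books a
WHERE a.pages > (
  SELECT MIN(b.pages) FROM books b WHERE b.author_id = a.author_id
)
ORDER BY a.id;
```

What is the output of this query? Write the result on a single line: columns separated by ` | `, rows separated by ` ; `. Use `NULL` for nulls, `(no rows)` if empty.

For each books row a, compute MIN(pages) over rows sharing a.author_id.
Keep row a if a.pages > that per-group MIN.
  author_id=1: MIN(pages) = 190
  author_id=5: MIN(pages) = 154
  author_id=8: MIN(pages) = 298
  author_id=15: MIN(pages) = 135
  author_id=16: MIN(pages) = 133

8 | 268 ; 13 | 872 ; 15 | 481 ; 19 | 321 ; 26 | 548 ; 27 | 201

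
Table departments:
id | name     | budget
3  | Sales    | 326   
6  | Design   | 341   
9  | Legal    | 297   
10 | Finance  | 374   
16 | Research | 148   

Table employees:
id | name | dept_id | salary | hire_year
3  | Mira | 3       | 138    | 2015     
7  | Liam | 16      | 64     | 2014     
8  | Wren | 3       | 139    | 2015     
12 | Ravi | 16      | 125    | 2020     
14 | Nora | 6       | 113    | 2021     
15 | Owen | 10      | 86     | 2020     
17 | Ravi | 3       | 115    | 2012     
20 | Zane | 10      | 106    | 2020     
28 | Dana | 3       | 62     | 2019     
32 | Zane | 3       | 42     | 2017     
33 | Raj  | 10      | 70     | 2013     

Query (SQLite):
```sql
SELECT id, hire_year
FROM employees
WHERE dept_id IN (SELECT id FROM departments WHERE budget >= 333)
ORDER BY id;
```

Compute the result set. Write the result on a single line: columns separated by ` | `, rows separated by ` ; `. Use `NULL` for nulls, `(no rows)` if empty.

14 | 2021 ; 15 | 2020 ; 20 | 2020 ; 33 | 2013

Inner query: departments.id where budget >= 333.
Outer: keep employees rows whose dept_id is in that set.
Inner query → {6, 10}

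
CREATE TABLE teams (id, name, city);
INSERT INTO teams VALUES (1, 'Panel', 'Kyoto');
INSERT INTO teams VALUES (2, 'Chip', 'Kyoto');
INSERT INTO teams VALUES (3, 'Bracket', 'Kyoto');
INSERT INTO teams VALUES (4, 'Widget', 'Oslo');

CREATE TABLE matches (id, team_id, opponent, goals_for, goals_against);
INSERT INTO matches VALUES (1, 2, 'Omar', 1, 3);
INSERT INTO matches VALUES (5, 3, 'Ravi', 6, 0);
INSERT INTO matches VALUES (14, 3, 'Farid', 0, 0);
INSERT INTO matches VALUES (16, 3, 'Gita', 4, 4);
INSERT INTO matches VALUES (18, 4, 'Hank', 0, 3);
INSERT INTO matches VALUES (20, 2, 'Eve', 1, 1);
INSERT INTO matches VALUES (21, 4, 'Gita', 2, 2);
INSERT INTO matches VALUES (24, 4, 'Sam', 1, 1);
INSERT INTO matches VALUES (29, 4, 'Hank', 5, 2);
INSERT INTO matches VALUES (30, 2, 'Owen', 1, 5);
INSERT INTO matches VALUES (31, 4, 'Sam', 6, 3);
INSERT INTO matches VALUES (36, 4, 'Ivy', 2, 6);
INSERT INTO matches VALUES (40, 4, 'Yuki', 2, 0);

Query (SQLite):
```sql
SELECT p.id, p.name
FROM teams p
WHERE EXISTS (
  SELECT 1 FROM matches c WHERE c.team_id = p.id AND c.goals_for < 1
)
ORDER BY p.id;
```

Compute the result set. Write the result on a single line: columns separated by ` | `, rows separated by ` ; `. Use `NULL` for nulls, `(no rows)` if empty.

For each teams row, check whether any matches with matching team_id has goals_for < 1.
Keep rows where that is true.

3 | Bracket ; 4 | Widget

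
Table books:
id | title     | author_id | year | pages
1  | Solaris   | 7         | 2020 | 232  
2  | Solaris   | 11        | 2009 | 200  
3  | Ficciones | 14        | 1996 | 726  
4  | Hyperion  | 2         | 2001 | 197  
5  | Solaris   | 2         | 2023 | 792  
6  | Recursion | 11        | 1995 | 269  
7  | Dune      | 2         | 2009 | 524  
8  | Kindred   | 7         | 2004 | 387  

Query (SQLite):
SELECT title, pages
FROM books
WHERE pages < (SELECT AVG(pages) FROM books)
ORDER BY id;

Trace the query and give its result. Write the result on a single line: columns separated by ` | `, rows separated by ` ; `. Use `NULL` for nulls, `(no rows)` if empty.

Solaris | 232 ; Solaris | 200 ; Hyperion | 197 ; Recursion | 269 ; Kindred | 387

Scalar subquery: AVG(pages) over all books rows = 415.875.
Keep rows where pages < that value.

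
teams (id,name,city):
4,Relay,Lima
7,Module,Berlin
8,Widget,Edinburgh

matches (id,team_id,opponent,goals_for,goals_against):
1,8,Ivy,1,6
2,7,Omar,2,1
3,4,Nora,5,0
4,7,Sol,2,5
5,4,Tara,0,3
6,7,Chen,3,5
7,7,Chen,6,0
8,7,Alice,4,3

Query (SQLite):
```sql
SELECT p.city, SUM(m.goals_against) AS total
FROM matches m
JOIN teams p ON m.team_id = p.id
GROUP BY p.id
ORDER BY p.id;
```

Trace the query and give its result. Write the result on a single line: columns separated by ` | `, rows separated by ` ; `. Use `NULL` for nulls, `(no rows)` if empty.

Lima | 3 ; Berlin | 14 ; Edinburgh | 6

Join each matches row to its teams via team_id.
Group joined rows by teams.id; compute SUM(m.goals_against) per group.
  4: ids {3, 5} → SUM(m.goals_against)=3
  7: ids {2, 4, 6, 7, 8} → SUM(m.goals_against)=14
  8: ids {1} → SUM(m.goals_against)=6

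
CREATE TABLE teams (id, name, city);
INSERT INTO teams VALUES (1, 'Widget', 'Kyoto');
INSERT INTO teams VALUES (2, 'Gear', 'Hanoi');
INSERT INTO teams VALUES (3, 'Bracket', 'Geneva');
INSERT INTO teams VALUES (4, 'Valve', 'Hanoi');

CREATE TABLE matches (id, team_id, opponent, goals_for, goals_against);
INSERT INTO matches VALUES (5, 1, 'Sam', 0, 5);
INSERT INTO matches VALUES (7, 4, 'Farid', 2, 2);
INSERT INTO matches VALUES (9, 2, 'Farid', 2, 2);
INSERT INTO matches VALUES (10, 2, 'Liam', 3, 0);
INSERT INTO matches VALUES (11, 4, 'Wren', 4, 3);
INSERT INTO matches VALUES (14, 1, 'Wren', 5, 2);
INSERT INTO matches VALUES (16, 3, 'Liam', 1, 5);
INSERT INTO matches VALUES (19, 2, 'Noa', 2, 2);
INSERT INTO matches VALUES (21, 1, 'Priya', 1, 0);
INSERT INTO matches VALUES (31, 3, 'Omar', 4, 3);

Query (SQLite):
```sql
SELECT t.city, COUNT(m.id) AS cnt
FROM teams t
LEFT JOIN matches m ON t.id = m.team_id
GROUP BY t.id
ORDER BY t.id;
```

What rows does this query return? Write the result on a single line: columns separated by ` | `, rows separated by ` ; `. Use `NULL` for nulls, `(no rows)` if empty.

LEFT JOIN keeps every teams row; unmatched ones get NULL for matches columns.
Group by teams.id and compute COUNT(m.id). COUNT(col) of an all-NULL group is 0.
  1: ids {5, 14, 21} → COUNT(m.id)=3
  2: ids {9, 10, 19} → COUNT(m.id)=3
  3: ids {16, 31} → COUNT(m.id)=2
  4: ids {7, 11} → COUNT(m.id)=2

Kyoto | 3 ; Hanoi | 3 ; Geneva | 2 ; Hanoi | 2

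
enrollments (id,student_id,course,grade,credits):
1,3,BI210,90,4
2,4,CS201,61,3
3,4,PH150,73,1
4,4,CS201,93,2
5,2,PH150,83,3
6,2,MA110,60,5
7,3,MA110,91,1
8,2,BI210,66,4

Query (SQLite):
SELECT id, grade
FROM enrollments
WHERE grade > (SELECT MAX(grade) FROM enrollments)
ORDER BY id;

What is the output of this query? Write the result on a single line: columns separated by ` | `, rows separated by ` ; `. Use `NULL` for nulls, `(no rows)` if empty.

Scalar subquery: MAX(grade) over all enrollments rows = 93.
Keep rows where grade > that value.

(no rows)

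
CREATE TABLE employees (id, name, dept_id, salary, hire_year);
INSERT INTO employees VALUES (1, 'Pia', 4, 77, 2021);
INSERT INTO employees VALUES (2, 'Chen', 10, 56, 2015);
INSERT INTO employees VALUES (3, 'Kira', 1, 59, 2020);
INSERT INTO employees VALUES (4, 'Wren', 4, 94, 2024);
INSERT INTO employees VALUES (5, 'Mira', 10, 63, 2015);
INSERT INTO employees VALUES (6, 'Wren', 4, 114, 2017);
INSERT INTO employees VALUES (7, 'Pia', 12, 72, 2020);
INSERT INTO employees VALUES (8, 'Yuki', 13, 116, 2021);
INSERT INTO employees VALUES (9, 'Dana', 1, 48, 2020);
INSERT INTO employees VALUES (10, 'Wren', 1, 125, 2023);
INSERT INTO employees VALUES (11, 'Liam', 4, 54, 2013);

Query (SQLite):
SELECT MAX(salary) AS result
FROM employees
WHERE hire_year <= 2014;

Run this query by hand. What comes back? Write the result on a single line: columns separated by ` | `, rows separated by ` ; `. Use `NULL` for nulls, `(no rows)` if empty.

Rows where hire_year <= 2014 → salary values: [54].
MAX of non-NULL values = 54.

54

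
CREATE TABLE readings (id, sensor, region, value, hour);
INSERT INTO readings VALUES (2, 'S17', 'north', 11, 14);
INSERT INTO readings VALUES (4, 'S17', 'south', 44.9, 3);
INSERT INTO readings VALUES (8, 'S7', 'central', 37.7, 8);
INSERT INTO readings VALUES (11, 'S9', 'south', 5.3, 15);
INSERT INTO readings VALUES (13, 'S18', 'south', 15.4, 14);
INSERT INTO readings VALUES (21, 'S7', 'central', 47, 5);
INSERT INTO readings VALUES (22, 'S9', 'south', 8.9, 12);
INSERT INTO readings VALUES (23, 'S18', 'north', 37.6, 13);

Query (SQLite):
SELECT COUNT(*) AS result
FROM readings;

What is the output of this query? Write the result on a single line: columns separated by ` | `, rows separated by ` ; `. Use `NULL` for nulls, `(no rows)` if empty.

8

All hour values: [14, 3, 8, 15, 14, 5, 12, 13].
COUNT(*) counts rows → 8.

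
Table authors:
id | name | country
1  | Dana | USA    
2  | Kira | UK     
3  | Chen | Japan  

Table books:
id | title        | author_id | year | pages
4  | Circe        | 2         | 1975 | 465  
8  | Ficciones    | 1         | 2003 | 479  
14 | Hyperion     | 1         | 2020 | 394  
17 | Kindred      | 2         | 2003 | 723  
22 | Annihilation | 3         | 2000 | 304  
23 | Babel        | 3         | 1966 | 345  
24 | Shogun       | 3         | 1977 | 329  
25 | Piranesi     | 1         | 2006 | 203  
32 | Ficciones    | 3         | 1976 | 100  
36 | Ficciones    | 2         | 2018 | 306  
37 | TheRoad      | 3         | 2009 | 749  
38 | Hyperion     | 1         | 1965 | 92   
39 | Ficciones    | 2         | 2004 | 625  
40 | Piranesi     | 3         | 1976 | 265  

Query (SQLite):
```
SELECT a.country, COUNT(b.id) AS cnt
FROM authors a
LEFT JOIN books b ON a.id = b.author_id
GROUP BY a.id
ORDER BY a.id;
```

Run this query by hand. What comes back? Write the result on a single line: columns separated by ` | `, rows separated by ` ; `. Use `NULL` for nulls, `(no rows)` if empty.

LEFT JOIN keeps every authors row; unmatched ones get NULL for books columns.
Group by authors.id and compute COUNT(b.id). COUNT(col) of an all-NULL group is 0.
  1: ids {8, 14, 25, 38} → COUNT(b.id)=4
  2: ids {4, 17, 36, 39} → COUNT(b.id)=4
  3: ids {22, 23, 24, 32, 37, 40} → COUNT(b.id)=6

USA | 4 ; UK | 4 ; Japan | 6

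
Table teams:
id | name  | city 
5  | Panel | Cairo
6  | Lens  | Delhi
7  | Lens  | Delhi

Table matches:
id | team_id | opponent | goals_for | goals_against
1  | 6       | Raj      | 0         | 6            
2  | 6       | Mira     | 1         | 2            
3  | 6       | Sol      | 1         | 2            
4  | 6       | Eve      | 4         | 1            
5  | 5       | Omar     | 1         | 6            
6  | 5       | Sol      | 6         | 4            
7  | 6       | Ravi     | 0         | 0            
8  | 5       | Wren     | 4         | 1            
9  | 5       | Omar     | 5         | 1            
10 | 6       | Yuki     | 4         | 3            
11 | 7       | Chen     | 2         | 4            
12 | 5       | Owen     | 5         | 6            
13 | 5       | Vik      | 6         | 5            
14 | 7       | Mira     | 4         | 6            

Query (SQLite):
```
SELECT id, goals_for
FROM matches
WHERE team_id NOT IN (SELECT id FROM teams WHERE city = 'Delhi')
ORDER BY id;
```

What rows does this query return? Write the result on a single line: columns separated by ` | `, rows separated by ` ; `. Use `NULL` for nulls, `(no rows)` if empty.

Inner query: teams.id where city = 'Delhi'.
Outer: keep matches rows whose team_id is not in that set.
Inner query → {6, 7}

5 | 1 ; 6 | 6 ; 8 | 4 ; 9 | 5 ; 12 | 5 ; 13 | 6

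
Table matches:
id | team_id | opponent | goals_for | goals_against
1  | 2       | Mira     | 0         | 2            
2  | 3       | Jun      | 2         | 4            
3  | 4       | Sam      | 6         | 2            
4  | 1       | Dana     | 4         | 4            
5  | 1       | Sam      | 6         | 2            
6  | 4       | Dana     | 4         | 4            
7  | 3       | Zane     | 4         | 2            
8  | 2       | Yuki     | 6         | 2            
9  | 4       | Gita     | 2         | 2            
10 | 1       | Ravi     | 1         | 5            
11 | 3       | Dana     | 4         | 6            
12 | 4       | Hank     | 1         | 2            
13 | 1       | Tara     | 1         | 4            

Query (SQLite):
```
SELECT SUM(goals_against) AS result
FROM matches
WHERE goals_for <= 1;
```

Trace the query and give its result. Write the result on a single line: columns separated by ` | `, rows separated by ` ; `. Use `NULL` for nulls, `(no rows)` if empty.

Rows where goals_for <= 1 → goals_against values: [2, 5, 2, 4].
SUM of non-NULL values = 13.

13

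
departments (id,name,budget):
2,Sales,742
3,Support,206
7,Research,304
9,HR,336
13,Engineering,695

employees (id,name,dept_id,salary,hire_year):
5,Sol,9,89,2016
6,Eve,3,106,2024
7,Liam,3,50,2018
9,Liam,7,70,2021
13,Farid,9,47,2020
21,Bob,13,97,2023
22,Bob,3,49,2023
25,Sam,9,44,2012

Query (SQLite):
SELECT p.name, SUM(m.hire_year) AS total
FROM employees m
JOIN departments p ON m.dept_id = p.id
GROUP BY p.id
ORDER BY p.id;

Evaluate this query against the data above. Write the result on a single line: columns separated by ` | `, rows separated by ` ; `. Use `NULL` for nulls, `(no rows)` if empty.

Support | 6065 ; Research | 2021 ; HR | 6048 ; Engineering | 2023

Join each employees row to its departments via dept_id.
Group joined rows by departments.id; compute SUM(m.hire_year) per group.
  3: ids {6, 7, 22} → SUM(m.hire_year)=6065
  7: ids {9} → SUM(m.hire_year)=2021
  9: ids {5, 13, 25} → SUM(m.hire_year)=6048
  13: ids {21} → SUM(m.hire_year)=2023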